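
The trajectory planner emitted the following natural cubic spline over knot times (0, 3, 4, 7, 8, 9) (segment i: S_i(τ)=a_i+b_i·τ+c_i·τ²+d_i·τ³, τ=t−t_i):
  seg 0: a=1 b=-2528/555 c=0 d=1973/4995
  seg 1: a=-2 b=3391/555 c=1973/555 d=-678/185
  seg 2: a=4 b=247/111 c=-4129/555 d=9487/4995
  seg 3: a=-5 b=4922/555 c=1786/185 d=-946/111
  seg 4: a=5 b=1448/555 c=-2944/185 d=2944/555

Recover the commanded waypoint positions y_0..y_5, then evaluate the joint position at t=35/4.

y_0 = S_0(0) = a_0 = 1
y_1 = S_1(0) = a_1 = -2
y_2 = S_2(0) = a_2 = 4
y_3 = S_3(0) = a_3 = -5
y_4 = S_4(0) = a_4 = 5
y_5 = S_4(1) = -3
t_q=35/4 is in segment 4 (τ=3/4); S_4(τ)=9/37

y_0=1 y_1=-2 y_2=4 y_3=-5 y_4=5 y_5=-3
S(35/4) = 9/37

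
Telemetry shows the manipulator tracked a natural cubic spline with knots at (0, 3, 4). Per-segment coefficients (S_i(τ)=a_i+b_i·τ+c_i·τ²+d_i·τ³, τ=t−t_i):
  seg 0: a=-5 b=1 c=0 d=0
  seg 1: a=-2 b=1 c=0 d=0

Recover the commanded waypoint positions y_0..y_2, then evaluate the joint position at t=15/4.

y_0 = S_0(0) = a_0 = -5
y_1 = S_1(0) = a_1 = -2
y_2 = S_1(1) = -1
t_q=15/4 is in segment 1 (τ=3/4); S_1(τ)=-5/4

y_0=-5 y_1=-2 y_2=-1
S(15/4) = -5/4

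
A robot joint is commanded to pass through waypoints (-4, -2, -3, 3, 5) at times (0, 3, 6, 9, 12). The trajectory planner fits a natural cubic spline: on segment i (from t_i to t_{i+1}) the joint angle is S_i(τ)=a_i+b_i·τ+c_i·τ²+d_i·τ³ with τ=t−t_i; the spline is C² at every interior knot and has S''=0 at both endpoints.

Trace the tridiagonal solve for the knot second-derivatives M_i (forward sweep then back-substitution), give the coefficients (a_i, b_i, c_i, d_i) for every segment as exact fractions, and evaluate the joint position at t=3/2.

Δ: Δ0=2/3, Δ1=-1/3, Δ2=2, Δ3=2/3
row 1: diag=12, rhs=-6; c'=1/4, d'=-1/2
row 2: denom=12−3·1/4=45/4; d'=(14−3·-1/2)/(45/4)=62/45
row 3: denom=12−3·4/15=56/5; d'=(-8−3·62/45)/(56/5)=-13/12
back: M3=-13/12
back: M2=62/45−4/15·-13/12=5/3
back: M1=-1/2−1/4·5/3=-11/12
M: M0=0, M1=-11/12, M2=5/3, M3=-13/12, M4=0
seg 0: a=-4, c=M0/2=0, d=(M1−M0)/(6·3)=-11/216, b=Δ0−h0·(2M0+M1)/6=9/8
seg 1: a=-2, c=M1/2=-11/24, d=(M2−M1)/(6·3)=31/216, b=Δ1−h1·(2M1+M2)/6=-1/4
seg 2: a=-3, c=M2/2=5/6, d=(M3−M2)/(6·3)=-11/72, b=Δ2−h2·(2M2+M3)/6=7/8
seg 3: a=3, c=M3/2=-13/24, d=(M4−M3)/(6·3)=13/216, b=Δ3−h3·(2M3+M4)/6=7/4
t_q=3/2 → seg 0, τ=3/2; S=-4+9/8·τ+0·τ²+-11/216·τ³=-159/64

  seg 0: a=-4 b=9/8 c=0 d=-11/216
  seg 1: a=-2 b=-1/4 c=-11/24 d=31/216
  seg 2: a=-3 b=7/8 c=5/6 d=-11/72
  seg 3: a=3 b=7/4 c=-13/24 d=13/216
S(3/2) = -159/64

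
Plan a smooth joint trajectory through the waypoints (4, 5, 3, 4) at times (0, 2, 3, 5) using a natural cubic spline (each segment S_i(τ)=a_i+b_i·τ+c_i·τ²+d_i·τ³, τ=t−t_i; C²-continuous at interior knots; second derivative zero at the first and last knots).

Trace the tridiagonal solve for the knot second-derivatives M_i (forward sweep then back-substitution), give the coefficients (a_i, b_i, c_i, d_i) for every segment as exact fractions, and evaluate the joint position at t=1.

  seg 0: a=4 b=3/2 c=0 d=-1/4
  seg 1: a=5 b=-3/2 c=-3/2 d=1
  seg 2: a=3 b=-3/2 c=3/2 d=-1/4
S(1) = 21/4

Δ: Δ0=1/2, Δ1=-2, Δ2=1/2
row 1: diag=6, rhs=-15; c'=1/6, d'=-5/2
row 2: denom=6−1·1/6=35/6; d'=(15−1·-5/2)/(35/6)=3
back: M2=3
back: M1=-5/2−1/6·3=-3
M: M0=0, M1=-3, M2=3, M3=0
seg 0: a=4, c=M0/2=0, d=(M1−M0)/(6·2)=-1/4, b=Δ0−h0·(2M0+M1)/6=3/2
seg 1: a=5, c=M1/2=-3/2, d=(M2−M1)/(6·1)=1, b=Δ1−h1·(2M1+M2)/6=-3/2
seg 2: a=3, c=M2/2=3/2, d=(M3−M2)/(6·2)=-1/4, b=Δ2−h2·(2M2+M3)/6=-3/2
t_q=1 → seg 0, τ=1; S=4+3/2·τ+0·τ²+-1/4·τ³=21/4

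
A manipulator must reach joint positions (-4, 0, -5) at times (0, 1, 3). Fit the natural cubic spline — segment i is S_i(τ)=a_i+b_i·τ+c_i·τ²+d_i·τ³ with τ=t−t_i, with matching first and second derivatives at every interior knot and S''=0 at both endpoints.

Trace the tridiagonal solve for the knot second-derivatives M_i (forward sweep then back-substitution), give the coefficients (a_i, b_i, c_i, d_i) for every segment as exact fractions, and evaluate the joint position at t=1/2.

Δ: Δ0=4, Δ1=-5/2
row 1: diag=6, rhs=-39; c'=1/3, d'=-13/2
back: M1=-13/2
M: M0=0, M1=-13/2, M2=0
seg 0: a=-4, c=M0/2=0, d=(M1−M0)/(6·1)=-13/12, b=Δ0−h0·(2M0+M1)/6=61/12
seg 1: a=0, c=M1/2=-13/4, d=(M2−M1)/(6·2)=13/24, b=Δ1−h1·(2M1+M2)/6=11/6
t_q=1/2 → seg 0, τ=1/2; S=-4+61/12·τ+0·τ²+-13/12·τ³=-51/32

  seg 0: a=-4 b=61/12 c=0 d=-13/12
  seg 1: a=0 b=11/6 c=-13/4 d=13/24
S(1/2) = -51/32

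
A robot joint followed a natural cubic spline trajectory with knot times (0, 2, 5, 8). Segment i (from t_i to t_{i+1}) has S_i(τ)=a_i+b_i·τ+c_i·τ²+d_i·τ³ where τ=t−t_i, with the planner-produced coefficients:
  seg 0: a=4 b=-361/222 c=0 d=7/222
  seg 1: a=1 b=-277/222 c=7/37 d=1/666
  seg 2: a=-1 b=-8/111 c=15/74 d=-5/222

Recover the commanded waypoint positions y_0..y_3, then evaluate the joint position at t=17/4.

y_0 = S_0(0) = a_0 = 4
y_1 = S_1(0) = a_1 = 1
y_2 = S_2(0) = a_2 = -1
y_3 = S_2(3) = 0
t_q=17/4 is in segment 1 (τ=9/4); S_1(τ)=-3943/4736

y_0=4 y_1=1 y_2=-1 y_3=0
S(17/4) = -3943/4736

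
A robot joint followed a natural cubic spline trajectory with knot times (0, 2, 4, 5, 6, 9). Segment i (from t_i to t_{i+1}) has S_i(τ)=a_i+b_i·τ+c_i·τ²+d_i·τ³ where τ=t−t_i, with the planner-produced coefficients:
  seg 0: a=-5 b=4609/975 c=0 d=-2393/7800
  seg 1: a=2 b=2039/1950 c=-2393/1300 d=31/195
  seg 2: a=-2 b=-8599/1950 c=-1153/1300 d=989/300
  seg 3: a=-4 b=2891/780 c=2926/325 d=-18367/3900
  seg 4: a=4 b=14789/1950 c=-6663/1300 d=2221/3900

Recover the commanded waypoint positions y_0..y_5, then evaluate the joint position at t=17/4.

y_0=-5 y_1=2 y_2=-2 y_3=-4 y_4=4 y_5=-4
S(17/4) = -258449/83200

y_0 = S_0(0) = a_0 = -5
y_1 = S_1(0) = a_1 = 2
y_2 = S_2(0) = a_2 = -2
y_3 = S_3(0) = a_3 = -4
y_4 = S_4(0) = a_4 = 4
y_5 = S_4(3) = -4
t_q=17/4 is in segment 2 (τ=1/4); S_2(τ)=-258449/83200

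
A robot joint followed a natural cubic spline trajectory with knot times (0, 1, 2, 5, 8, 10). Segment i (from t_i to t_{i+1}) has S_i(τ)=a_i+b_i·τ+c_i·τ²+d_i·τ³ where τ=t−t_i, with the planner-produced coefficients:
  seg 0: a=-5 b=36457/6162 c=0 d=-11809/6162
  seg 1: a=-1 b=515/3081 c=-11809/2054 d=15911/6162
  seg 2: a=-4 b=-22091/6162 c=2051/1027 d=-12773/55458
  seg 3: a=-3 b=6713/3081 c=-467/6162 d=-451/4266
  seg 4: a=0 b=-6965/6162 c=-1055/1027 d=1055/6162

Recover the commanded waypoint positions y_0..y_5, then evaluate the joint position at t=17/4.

y_0=-5 y_1=-1 y_2=-4 y_3=-3 y_4=0 y_5=-5
S(17/4) = -602015/131456

y_0 = S_0(0) = a_0 = -5
y_1 = S_1(0) = a_1 = -1
y_2 = S_2(0) = a_2 = -4
y_3 = S_3(0) = a_3 = -3
y_4 = S_4(0) = a_4 = 0
y_5 = S_4(2) = -5
t_q=17/4 is in segment 2 (τ=9/4); S_2(τ)=-602015/131456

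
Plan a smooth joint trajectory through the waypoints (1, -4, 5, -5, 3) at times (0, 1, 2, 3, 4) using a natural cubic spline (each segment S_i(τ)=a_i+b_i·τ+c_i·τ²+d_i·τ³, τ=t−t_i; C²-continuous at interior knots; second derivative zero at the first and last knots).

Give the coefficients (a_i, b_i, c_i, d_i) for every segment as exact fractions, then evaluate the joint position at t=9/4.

  seg 0: a=1 b=-73/7 c=0 d=38/7
  seg 1: a=-4 b=41/7 c=114/7 d=-92/7
  seg 2: a=5 b=-1 c=-162/7 d=99/7
  seg 3: a=-5 b=-34/7 c=135/7 d=-45/7
S(9/4) = 1579/448

Δ: Δ0=-5, Δ1=9, Δ2=-10, Δ3=8
row 1: diag=4, rhs=84; c'=1/4, d'=21
row 2: denom=4−1·1/4=15/4; d'=(-114−1·21)/(15/4)=-36
row 3: denom=4−1·4/15=56/15; d'=(108−1·-36)/(56/15)=270/7
back: M3=270/7
back: M2=-36−4/15·270/7=-324/7
back: M1=21−1/4·-324/7=228/7
M: M0=0, M1=228/7, M2=-324/7, M3=270/7, M4=0
seg 0: a=1, c=M0/2=0, d=(M1−M0)/(6·1)=38/7, b=Δ0−h0·(2M0+M1)/6=-73/7
seg 1: a=-4, c=M1/2=114/7, d=(M2−M1)/(6·1)=-92/7, b=Δ1−h1·(2M1+M2)/6=41/7
seg 2: a=5, c=M2/2=-162/7, d=(M3−M2)/(6·1)=99/7, b=Δ2−h2·(2M2+M3)/6=-1
seg 3: a=-5, c=M3/2=135/7, d=(M4−M3)/(6·1)=-45/7, b=Δ3−h3·(2M3+M4)/6=-34/7
t_q=9/4 → seg 2, τ=1/4; S=5+-1·τ+-162/7·τ²+99/7·τ³=1579/448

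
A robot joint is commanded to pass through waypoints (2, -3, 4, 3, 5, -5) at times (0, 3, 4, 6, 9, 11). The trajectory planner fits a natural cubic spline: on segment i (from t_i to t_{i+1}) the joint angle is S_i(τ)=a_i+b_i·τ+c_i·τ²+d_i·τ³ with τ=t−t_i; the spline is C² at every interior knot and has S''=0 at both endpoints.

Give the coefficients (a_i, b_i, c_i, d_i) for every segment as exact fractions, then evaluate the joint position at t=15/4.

  seg 0: a=2 b=-14647/2638 c=0 d=30751/71226
  seg 1: a=-3 b=8052/1319 c=30751/7914 d=-23665/7914
  seg 2: a=4 b=38819/7914 c=-20122/3957 d=4714/3957
  seg 3: a=3 b=-3007/2638 c=8162/3957 d=-34675/71226
  seg 4: a=5 b=-2517/1319 c=-6117/2638 d=2039/5276
S(15/4) = 422523/168832

Δ: Δ0=-5/3, Δ1=7, Δ2=-1/2, Δ3=2/3, Δ4=-5
row 1: diag=8, rhs=52; c'=1/8, d'=13/2
row 2: denom=6−1·1/8=47/8; d'=(-45−1·13/2)/(47/8)=-412/47
row 3: denom=10−2·16/47=438/47; d'=(7−2·-412/47)/(438/47)=1153/438
row 4: denom=10−3·47/146=1319/146; d'=(-34−3·1153/438)/(1319/146)=-6117/1319
back: M4=-6117/1319
back: M3=1153/438−47/146·-6117/1319=16324/3957
back: M2=-412/47−16/47·16324/3957=-40244/3957
back: M1=13/2−1/8·-40244/3957=30751/3957
M: M0=0, M1=30751/3957, M2=-40244/3957, M3=16324/3957, M4=-6117/1319, M5=0
seg 0: a=2, c=M0/2=0, d=(M1−M0)/(6·3)=30751/71226, b=Δ0−h0·(2M0+M1)/6=-14647/2638
seg 1: a=-3, c=M1/2=30751/7914, d=(M2−M1)/(6·1)=-23665/7914, b=Δ1−h1·(2M1+M2)/6=8052/1319
seg 2: a=4, c=M2/2=-20122/3957, d=(M3−M2)/(6·2)=4714/3957, b=Δ2−h2·(2M2+M3)/6=38819/7914
seg 3: a=3, c=M3/2=8162/3957, d=(M4−M3)/(6·3)=-34675/71226, b=Δ3−h3·(2M3+M4)/6=-3007/2638
seg 4: a=5, c=M4/2=-6117/2638, d=(M5−M4)/(6·2)=2039/5276, b=Δ4−h4·(2M4+M5)/6=-2517/1319
t_q=15/4 → seg 1, τ=3/4; S=-3+8052/1319·τ+30751/7914·τ²+-23665/7914·τ³=422523/168832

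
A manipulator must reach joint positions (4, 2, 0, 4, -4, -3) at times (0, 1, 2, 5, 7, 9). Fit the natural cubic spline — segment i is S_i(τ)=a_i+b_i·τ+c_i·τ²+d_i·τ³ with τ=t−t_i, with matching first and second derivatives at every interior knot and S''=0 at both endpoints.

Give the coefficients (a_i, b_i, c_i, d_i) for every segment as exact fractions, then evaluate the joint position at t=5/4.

Δ: Δ0=-2, Δ1=-2, Δ2=4/3, Δ3=-4, Δ4=1/2
row 1: diag=4, rhs=0; c'=1/4, d'=0
row 2: denom=8−1·1/4=31/4; d'=(20−1·0)/(31/4)=80/31
row 3: denom=10−3·12/31=274/31; d'=(-32−3·80/31)/(274/31)=-616/137
row 4: denom=8−2·31/137=1034/137; d'=(27−2·-616/137)/(1034/137)=4931/1034
back: M4=4931/1034
back: M3=-616/137−31/137·4931/1034=-5765/1034
back: M2=80/31−12/31·-5765/1034=2450/517
back: M1=0−1/4·2450/517=-1225/1034
M: M0=0, M1=-1225/1034, M2=2450/517, M3=-5765/1034, M4=4931/1034, M5=0
seg 0: a=4, c=M0/2=0, d=(M1−M0)/(6·1)=-1225/6204, b=Δ0−h0·(2M0+M1)/6=-11183/6204
seg 1: a=2, c=M1/2=-1225/2068, d=(M2−M1)/(6·1)=6125/6204, b=Δ1−h1·(2M1+M2)/6=-7429/3102
seg 2: a=0, c=M2/2=1225/517, d=(M3−M2)/(6·3)=-1185/2068, b=Δ2−h2·(2M2+M3)/6=-3833/6204
seg 3: a=4, c=M3/2=-5765/2068, d=(M4−M3)/(6·2)=1337/1551, b=Δ3−h3·(2M3+M4)/6=-5809/3102
seg 4: a=-4, c=M4/2=4931/2068, d=(M5−M4)/(6·2)=-4931/12408, b=Δ4−h4·(2M4+M5)/6=-8311/3102
t_q=5/4 → seg 1, τ=1/4; S=2+-7429/3102·τ+-1225/2068·τ²+6125/6204·τ³=182603/132352

  seg 0: a=4 b=-11183/6204 c=0 d=-1225/6204
  seg 1: a=2 b=-7429/3102 c=-1225/2068 d=6125/6204
  seg 2: a=0 b=-3833/6204 c=1225/517 d=-1185/2068
  seg 3: a=4 b=-5809/3102 c=-5765/2068 d=1337/1551
  seg 4: a=-4 b=-8311/3102 c=4931/2068 d=-4931/12408
S(5/4) = 182603/132352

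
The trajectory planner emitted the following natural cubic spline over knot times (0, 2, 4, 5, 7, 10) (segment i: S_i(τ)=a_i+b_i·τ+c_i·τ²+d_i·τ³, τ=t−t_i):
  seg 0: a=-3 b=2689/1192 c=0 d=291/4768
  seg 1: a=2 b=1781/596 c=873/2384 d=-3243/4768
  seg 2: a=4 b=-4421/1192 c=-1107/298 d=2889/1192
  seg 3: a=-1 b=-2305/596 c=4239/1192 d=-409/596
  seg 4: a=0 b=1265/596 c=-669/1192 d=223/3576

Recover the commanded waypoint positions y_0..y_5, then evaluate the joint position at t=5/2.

y_0 = S_0(0) = a_0 = -3
y_1 = S_1(0) = a_1 = 2
y_2 = S_2(0) = a_2 = 4
y_3 = S_3(0) = a_3 = -1
y_4 = S_4(0) = a_4 = 0
y_5 = S_4(3) = 3
t_q=5/2 is in segment 1 (τ=1/2); S_1(τ)=133529/38144

y_0=-3 y_1=2 y_2=4 y_3=-1 y_4=0 y_5=3
S(5/2) = 133529/38144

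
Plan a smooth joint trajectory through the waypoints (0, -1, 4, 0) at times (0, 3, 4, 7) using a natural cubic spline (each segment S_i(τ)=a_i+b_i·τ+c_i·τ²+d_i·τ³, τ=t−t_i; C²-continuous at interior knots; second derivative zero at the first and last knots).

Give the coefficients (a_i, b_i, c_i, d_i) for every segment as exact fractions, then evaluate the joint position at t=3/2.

Δ: Δ0=-1/3, Δ1=5, Δ2=-4/3
row 1: diag=8, rhs=32; c'=1/8, d'=4
row 2: denom=8−1·1/8=63/8; d'=(-38−1·4)/(63/8)=-16/3
back: M2=-16/3
back: M1=4−1/8·-16/3=14/3
M: M0=0, M1=14/3, M2=-16/3, M3=0
seg 0: a=0, c=M0/2=0, d=(M1−M0)/(6·3)=7/27, b=Δ0−h0·(2M0+M1)/6=-8/3
seg 1: a=-1, c=M1/2=7/3, d=(M2−M1)/(6·1)=-5/3, b=Δ1−h1·(2M1+M2)/6=13/3
seg 2: a=4, c=M2/2=-8/3, d=(M3−M2)/(6·3)=8/27, b=Δ2−h2·(2M2+M3)/6=4
t_q=3/2 → seg 0, τ=3/2; S=0+-8/3·τ+0·τ²+7/27·τ³=-25/8

  seg 0: a=0 b=-8/3 c=0 d=7/27
  seg 1: a=-1 b=13/3 c=7/3 d=-5/3
  seg 2: a=4 b=4 c=-8/3 d=8/27
S(3/2) = -25/8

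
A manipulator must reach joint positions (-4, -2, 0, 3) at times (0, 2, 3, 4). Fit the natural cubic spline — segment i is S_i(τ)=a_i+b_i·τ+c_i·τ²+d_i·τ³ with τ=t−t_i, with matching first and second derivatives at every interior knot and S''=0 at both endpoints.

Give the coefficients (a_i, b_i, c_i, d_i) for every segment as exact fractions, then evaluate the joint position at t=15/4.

Δ: Δ0=1, Δ1=2, Δ2=3
row 1: diag=6, rhs=6; c'=1/6, d'=1
row 2: denom=4−1·1/6=23/6; d'=(6−1·1)/(23/6)=30/23
back: M2=30/23
back: M1=1−1/6·30/23=18/23
M: M0=0, M1=18/23, M2=30/23, M3=0
seg 0: a=-4, c=M0/2=0, d=(M1−M0)/(6·2)=3/46, b=Δ0−h0·(2M0+M1)/6=17/23
seg 1: a=-2, c=M1/2=9/23, d=(M2−M1)/(6·1)=2/23, b=Δ1−h1·(2M1+M2)/6=35/23
seg 2: a=0, c=M2/2=15/23, d=(M3−M2)/(6·1)=-5/23, b=Δ2−h2·(2M2+M3)/6=59/23
t_q=15/4 → seg 2, τ=3/4; S=0+59/23·τ+15/23·τ²+-5/23·τ³=3237/1472

  seg 0: a=-4 b=17/23 c=0 d=3/46
  seg 1: a=-2 b=35/23 c=9/23 d=2/23
  seg 2: a=0 b=59/23 c=15/23 d=-5/23
S(15/4) = 3237/1472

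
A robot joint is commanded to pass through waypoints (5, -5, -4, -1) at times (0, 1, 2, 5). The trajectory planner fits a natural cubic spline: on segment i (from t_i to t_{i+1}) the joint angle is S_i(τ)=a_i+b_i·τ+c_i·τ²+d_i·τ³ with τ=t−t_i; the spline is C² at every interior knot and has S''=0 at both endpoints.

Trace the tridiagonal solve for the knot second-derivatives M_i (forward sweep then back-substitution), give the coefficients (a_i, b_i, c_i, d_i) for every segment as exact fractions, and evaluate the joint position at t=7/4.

Δ: Δ0=-10, Δ1=1, Δ2=1
row 1: diag=4, rhs=66; c'=1/4, d'=33/2
row 2: denom=8−1·1/4=31/4; d'=(0−1·33/2)/(31/4)=-66/31
back: M2=-66/31
back: M1=33/2−1/4·-66/31=528/31
M: M0=0, M1=528/31, M2=-66/31, M3=0
seg 0: a=5, c=M0/2=0, d=(M1−M0)/(6·1)=88/31, b=Δ0−h0·(2M0+M1)/6=-398/31
seg 1: a=-5, c=M1/2=264/31, d=(M2−M1)/(6·1)=-99/31, b=Δ1−h1·(2M1+M2)/6=-134/31
seg 2: a=-4, c=M2/2=-33/31, d=(M3−M2)/(6·3)=11/93, b=Δ2−h2·(2M2+M3)/6=97/31
t_q=7/4 → seg 1, τ=3/4; S=-5+-134/31·τ+264/31·τ²+-99/31·τ³=-9521/1984

  seg 0: a=5 b=-398/31 c=0 d=88/31
  seg 1: a=-5 b=-134/31 c=264/31 d=-99/31
  seg 2: a=-4 b=97/31 c=-33/31 d=11/93
S(7/4) = -9521/1984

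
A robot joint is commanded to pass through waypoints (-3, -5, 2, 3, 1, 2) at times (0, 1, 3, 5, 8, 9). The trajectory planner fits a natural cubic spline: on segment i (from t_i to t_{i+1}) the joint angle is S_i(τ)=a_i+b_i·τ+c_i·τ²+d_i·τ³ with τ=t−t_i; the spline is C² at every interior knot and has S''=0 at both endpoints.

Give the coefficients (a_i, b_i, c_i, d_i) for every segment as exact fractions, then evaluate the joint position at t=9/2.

Δ: Δ0=-2, Δ1=7/2, Δ2=1/2, Δ3=-2/3, Δ4=1
row 1: diag=6, rhs=33; c'=1/3, d'=11/2
row 2: denom=8−2·1/3=22/3; d'=(-18−2·11/2)/(22/3)=-87/22
row 3: denom=10−2·3/11=104/11; d'=(-7−2·-87/22)/(104/11)=5/52
row 4: denom=8−3·33/104=733/104; d'=(10−3·5/52)/(733/104)=1010/733
back: M4=1010/733
back: M3=5/52−33/104·1010/733=-250/733
back: M2=-87/22−3/11·-250/733=-5661/1466
back: M1=11/2−1/3·-5661/1466=4975/733
M: M0=0, M1=4975/733, M2=-5661/1466, M3=-250/733, M4=1010/733, M5=0
seg 0: a=-3, c=M0/2=0, d=(M1−M0)/(6·1)=4975/4398, b=Δ0−h0·(2M0+M1)/6=-13771/4398
seg 1: a=-5, c=M1/2=4975/1466, d=(M2−M1)/(6·2)=-15611/17592, b=Δ1−h1·(2M1+M2)/6=577/2199
seg 2: a=2, c=M2/2=-5661/2932, d=(M3−M2)/(6·2)=5161/17592, b=Δ2−h2·(2M2+M3)/6=14021/4398
seg 3: a=3, c=M3/2=-125/733, d=(M4−M3)/(6·3)=70/733, b=Δ3−h3·(2M3+M4)/6=-2231/2199
seg 4: a=1, c=M4/2=505/733, d=(M5−M4)/(6·1)=-505/2199, b=Δ4−h4·(2M4+M5)/6=1189/2199
t_q=9/2 → seg 2, τ=3/2; S=2+14021/4398·τ+-5661/2932·τ²+5161/17592·τ³=160813/46912

  seg 0: a=-3 b=-13771/4398 c=0 d=4975/4398
  seg 1: a=-5 b=577/2199 c=4975/1466 d=-15611/17592
  seg 2: a=2 b=14021/4398 c=-5661/2932 d=5161/17592
  seg 3: a=3 b=-2231/2199 c=-125/733 d=70/733
  seg 4: a=1 b=1189/2199 c=505/733 d=-505/2199
S(9/2) = 160813/46912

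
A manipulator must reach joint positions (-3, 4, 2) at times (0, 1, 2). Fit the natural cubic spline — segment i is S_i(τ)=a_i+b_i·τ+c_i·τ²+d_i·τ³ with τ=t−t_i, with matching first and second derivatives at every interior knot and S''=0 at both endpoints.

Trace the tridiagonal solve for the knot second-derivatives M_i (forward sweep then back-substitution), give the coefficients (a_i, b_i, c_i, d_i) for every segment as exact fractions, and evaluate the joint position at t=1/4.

Δ: Δ0=7, Δ1=-2
row 1: diag=4, rhs=-54; c'=1/4, d'=-27/2
back: M1=-27/2
M: M0=0, M1=-27/2, M2=0
seg 0: a=-3, c=M0/2=0, d=(M1−M0)/(6·1)=-9/4, b=Δ0−h0·(2M0+M1)/6=37/4
seg 1: a=4, c=M1/2=-27/4, d=(M2−M1)/(6·1)=9/4, b=Δ1−h1·(2M1+M2)/6=5/2
t_q=1/4 → seg 0, τ=1/4; S=-3+37/4·τ+0·τ²+-9/4·τ³=-185/256

  seg 0: a=-3 b=37/4 c=0 d=-9/4
  seg 1: a=4 b=5/2 c=-27/4 d=9/4
S(1/4) = -185/256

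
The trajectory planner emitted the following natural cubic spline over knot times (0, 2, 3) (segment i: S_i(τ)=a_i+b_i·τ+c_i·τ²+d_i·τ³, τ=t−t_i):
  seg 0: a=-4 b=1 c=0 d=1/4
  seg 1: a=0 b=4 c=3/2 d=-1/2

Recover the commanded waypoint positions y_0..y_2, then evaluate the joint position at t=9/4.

y_0=-4 y_1=0 y_2=5
S(9/4) = 139/128

y_0 = S_0(0) = a_0 = -4
y_1 = S_1(0) = a_1 = 0
y_2 = S_1(1) = 5
t_q=9/4 is in segment 1 (τ=1/4); S_1(τ)=139/128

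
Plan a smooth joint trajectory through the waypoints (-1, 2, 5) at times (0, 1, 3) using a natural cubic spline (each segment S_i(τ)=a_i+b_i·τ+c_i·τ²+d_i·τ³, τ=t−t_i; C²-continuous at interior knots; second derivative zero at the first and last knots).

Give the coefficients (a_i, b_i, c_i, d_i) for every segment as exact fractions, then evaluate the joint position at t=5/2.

  seg 0: a=-1 b=13/4 c=0 d=-1/4
  seg 1: a=2 b=5/2 c=-3/4 d=1/8
S(5/2) = 287/64

Δ: Δ0=3, Δ1=3/2
row 1: diag=6, rhs=-9; c'=1/3, d'=-3/2
back: M1=-3/2
M: M0=0, M1=-3/2, M2=0
seg 0: a=-1, c=M0/2=0, d=(M1−M0)/(6·1)=-1/4, b=Δ0−h0·(2M0+M1)/6=13/4
seg 1: a=2, c=M1/2=-3/4, d=(M2−M1)/(6·2)=1/8, b=Δ1−h1·(2M1+M2)/6=5/2
t_q=5/2 → seg 1, τ=3/2; S=2+5/2·τ+-3/4·τ²+1/8·τ³=287/64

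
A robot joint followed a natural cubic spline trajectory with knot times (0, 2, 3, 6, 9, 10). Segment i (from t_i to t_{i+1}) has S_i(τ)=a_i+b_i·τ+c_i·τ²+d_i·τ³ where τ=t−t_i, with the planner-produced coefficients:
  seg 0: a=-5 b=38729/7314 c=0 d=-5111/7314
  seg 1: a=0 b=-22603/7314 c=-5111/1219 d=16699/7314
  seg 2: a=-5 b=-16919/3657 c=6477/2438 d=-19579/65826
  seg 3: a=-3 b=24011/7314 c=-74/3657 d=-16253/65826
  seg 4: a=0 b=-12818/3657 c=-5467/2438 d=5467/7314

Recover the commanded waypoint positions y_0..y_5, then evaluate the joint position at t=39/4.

y_0=-5 y_1=0 y_2=-5 y_3=-3 y_4=0 y_5=-5
S(39/4) = -557785/156032

y_0 = S_0(0) = a_0 = -5
y_1 = S_1(0) = a_1 = 0
y_2 = S_2(0) = a_2 = -5
y_3 = S_3(0) = a_3 = -3
y_4 = S_4(0) = a_4 = 0
y_5 = S_4(1) = -5
t_q=39/4 is in segment 4 (τ=3/4); S_4(τ)=-557785/156032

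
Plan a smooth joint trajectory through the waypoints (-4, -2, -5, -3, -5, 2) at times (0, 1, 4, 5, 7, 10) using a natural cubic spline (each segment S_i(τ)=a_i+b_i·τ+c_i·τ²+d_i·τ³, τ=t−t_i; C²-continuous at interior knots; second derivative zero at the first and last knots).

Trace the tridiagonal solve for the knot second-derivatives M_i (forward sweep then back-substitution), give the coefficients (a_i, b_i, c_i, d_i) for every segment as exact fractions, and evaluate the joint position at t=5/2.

Δ: Δ0=2, Δ1=-1, Δ2=2, Δ3=-1, Δ4=7/3
row 1: diag=8, rhs=-18; c'=3/8, d'=-9/4
row 2: denom=8−3·3/8=55/8; d'=(18−3·-9/4)/(55/8)=18/5
row 3: denom=6−1·8/55=322/55; d'=(-18−1·18/5)/(322/55)=-594/161
row 4: denom=10−2·55/161=1500/161; d'=(20−2·-594/161)/(1500/161)=1102/375
back: M4=1102/375
back: M3=-594/161−55/161·1102/375=-352/75
back: M2=18/5−8/55·-352/75=1606/375
back: M1=-9/4−3/8·1606/375=-482/125
M: M0=0, M1=-482/125, M2=1606/375, M3=-352/75, M4=1102/375, M5=0
seg 0: a=-4, c=M0/2=0, d=(M1−M0)/(6·1)=-241/375, b=Δ0−h0·(2M0+M1)/6=991/375
seg 1: a=-2, c=M1/2=-241/125, d=(M2−M1)/(6·3)=1526/3375, b=Δ1−h1·(2M1+M2)/6=268/375
seg 2: a=-5, c=M2/2=803/375, d=(M3−M2)/(6·1)=-187/125, b=Δ2−h2·(2M2+M3)/6=508/375
seg 3: a=-3, c=M3/2=-176/75, d=(M4−M3)/(6·2)=159/250, b=Δ3−h3·(2M3+M4)/6=431/375
seg 4: a=-5, c=M4/2=551/375, d=(M5−M4)/(6·3)=-551/3375, b=Δ4−h4·(2M4+M5)/6=-227/375
t_q=5/2 → seg 1, τ=3/2; S=-2+268/375·τ+-241/125·τ²+1526/3375·τ³=-187/50

  seg 0: a=-4 b=991/375 c=0 d=-241/375
  seg 1: a=-2 b=268/375 c=-241/125 d=1526/3375
  seg 2: a=-5 b=508/375 c=803/375 d=-187/125
  seg 3: a=-3 b=431/375 c=-176/75 d=159/250
  seg 4: a=-5 b=-227/375 c=551/375 d=-551/3375
S(5/2) = -187/50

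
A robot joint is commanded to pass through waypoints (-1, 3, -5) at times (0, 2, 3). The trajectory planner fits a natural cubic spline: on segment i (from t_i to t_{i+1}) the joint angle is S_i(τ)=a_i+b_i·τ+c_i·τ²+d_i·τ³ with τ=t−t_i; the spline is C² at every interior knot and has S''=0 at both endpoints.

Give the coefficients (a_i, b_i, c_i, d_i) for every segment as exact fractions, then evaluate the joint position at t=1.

Δ: Δ0=2, Δ1=-8
row 1: diag=6, rhs=-60; c'=1/6, d'=-10
back: M1=-10
M: M0=0, M1=-10, M2=0
seg 0: a=-1, c=M0/2=0, d=(M1−M0)/(6·2)=-5/6, b=Δ0−h0·(2M0+M1)/6=16/3
seg 1: a=3, c=M1/2=-5, d=(M2−M1)/(6·1)=5/3, b=Δ1−h1·(2M1+M2)/6=-14/3
t_q=1 → seg 0, τ=1; S=-1+16/3·τ+0·τ²+-5/6·τ³=7/2

  seg 0: a=-1 b=16/3 c=0 d=-5/6
  seg 1: a=3 b=-14/3 c=-5 d=5/3
S(1) = 7/2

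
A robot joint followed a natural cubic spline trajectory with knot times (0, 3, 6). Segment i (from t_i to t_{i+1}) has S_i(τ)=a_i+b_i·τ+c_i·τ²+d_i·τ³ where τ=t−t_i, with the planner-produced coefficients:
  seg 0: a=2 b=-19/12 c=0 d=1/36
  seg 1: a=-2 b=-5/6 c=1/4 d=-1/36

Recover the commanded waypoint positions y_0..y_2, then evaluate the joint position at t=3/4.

y_0 = S_0(0) = a_0 = 2
y_1 = S_1(0) = a_1 = -2
y_2 = S_1(3) = -3
t_q=3/4 is in segment 0 (τ=3/4); S_0(τ)=211/256

y_0=2 y_1=-2 y_2=-3
S(3/4) = 211/256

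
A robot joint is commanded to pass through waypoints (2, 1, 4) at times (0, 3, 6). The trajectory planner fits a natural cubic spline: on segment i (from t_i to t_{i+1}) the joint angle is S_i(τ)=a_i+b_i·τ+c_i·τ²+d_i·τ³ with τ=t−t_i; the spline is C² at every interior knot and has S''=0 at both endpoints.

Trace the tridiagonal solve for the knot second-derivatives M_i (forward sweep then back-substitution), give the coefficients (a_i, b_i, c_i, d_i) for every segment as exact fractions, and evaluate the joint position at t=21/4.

Δ: Δ0=-1/3, Δ1=1
row 1: diag=12, rhs=8; c'=1/4, d'=2/3
back: M1=2/3
M: M0=0, M1=2/3, M2=0
seg 0: a=2, c=M0/2=0, d=(M1−M0)/(6·3)=1/27, b=Δ0−h0·(2M0+M1)/6=-2/3
seg 1: a=1, c=M1/2=1/3, d=(M2−M1)/(6·3)=-1/27, b=Δ1−h1·(2M1+M2)/6=1/3
t_q=21/4 → seg 1, τ=9/4; S=1+1/3·τ+1/3·τ²+-1/27·τ³=193/64

  seg 0: a=2 b=-2/3 c=0 d=1/27
  seg 1: a=1 b=1/3 c=1/3 d=-1/27
S(21/4) = 193/64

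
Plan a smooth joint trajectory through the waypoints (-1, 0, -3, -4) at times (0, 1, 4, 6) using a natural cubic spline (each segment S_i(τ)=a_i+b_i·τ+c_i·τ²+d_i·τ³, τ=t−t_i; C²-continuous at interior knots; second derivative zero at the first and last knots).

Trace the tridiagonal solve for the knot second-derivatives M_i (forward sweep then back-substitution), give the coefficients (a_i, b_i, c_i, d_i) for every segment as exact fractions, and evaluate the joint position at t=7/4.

Δ: Δ0=1, Δ1=-1, Δ2=-1/2
row 1: diag=8, rhs=-12; c'=3/8, d'=-3/2
row 2: denom=10−3·3/8=71/8; d'=(3−3·-3/2)/(71/8)=60/71
back: M2=60/71
back: M1=-3/2−3/8·60/71=-129/71
M: M0=0, M1=-129/71, M2=60/71, M3=0
seg 0: a=-1, c=M0/2=0, d=(M1−M0)/(6·1)=-43/142, b=Δ0−h0·(2M0+M1)/6=185/142
seg 1: a=0, c=M1/2=-129/142, d=(M2−M1)/(6·3)=21/142, b=Δ1−h1·(2M1+M2)/6=28/71
seg 2: a=-3, c=M2/2=30/71, d=(M3−M2)/(6·2)=-5/71, b=Δ2−h2·(2M2+M3)/6=-151/142
t_q=7/4 → seg 1, τ=3/4; S=0+28/71·τ+-129/142·τ²+21/142·τ³=-1389/9088

  seg 0: a=-1 b=185/142 c=0 d=-43/142
  seg 1: a=0 b=28/71 c=-129/142 d=21/142
  seg 2: a=-3 b=-151/142 c=30/71 d=-5/71
S(7/4) = -1389/9088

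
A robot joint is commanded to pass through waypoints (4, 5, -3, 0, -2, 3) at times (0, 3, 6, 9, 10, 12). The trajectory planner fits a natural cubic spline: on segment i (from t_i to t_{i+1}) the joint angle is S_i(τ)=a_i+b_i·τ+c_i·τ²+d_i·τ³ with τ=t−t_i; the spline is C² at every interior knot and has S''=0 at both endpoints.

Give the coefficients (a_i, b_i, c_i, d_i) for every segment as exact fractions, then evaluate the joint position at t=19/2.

Δ: Δ0=1/3, Δ1=-8/3, Δ2=1, Δ3=-2, Δ4=5/2
row 1: diag=12, rhs=-18; c'=1/4, d'=-3/2
row 2: denom=12−3·1/4=45/4; d'=(22−3·-3/2)/(45/4)=106/45
row 3: denom=8−3·4/15=36/5; d'=(-18−3·106/45)/(36/5)=-94/27
row 4: denom=6−1·5/36=211/36; d'=(27−1·-94/27)/(211/36)=3292/633
back: M4=3292/633
back: M3=-94/27−5/36·3292/633=-887/211
back: M2=106/45−4/15·-887/211=6602/1899
back: M1=-3/2−1/4·6602/1899=-4499/1899
M: M0=0, M1=-4499/1899, M2=6602/1899, M3=-887/211, M4=3292/633, M5=0
seg 0: a=4, c=M0/2=0, d=(M1−M0)/(6·3)=-4499/34182, b=Δ0−h0·(2M0+M1)/6=5765/3798
seg 1: a=5, c=M1/2=-4499/3798, d=(M2−M1)/(6·3)=11101/34182, b=Δ1−h1·(2M1+M2)/6=-3866/1899
seg 2: a=-3, c=M2/2=3301/1899, d=(M3−M2)/(6·3)=-14585/34182, b=Δ2−h2·(2M2+M3)/6=-1423/3798
seg 3: a=0, c=M3/2=-887/422, d=(M4−M3)/(6·1)=5953/3798, b=Δ3−h3·(2M3+M4)/6=-2783/1899
seg 4: a=-2, c=M4/2=1646/633, d=(M5−M4)/(6·2)=-823/1899, b=Δ4−h4·(2M4+M5)/6=-3673/3798
t_q=19/2 → seg 3, τ=1/2; S=0+-2783/1899·τ+-887/422·τ²+5953/3798·τ³=-10759/10128

  seg 0: a=4 b=5765/3798 c=0 d=-4499/34182
  seg 1: a=5 b=-3866/1899 c=-4499/3798 d=11101/34182
  seg 2: a=-3 b=-1423/3798 c=3301/1899 d=-14585/34182
  seg 3: a=0 b=-2783/1899 c=-887/422 d=5953/3798
  seg 4: a=-2 b=-3673/3798 c=1646/633 d=-823/1899
S(19/2) = -10759/10128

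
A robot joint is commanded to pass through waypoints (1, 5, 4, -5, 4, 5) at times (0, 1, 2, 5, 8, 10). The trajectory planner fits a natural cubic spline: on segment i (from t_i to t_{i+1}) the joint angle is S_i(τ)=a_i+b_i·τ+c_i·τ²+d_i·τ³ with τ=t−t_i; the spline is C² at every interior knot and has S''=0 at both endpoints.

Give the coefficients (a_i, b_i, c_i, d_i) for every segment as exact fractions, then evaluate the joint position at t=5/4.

Δ: Δ0=4, Δ1=-1, Δ2=-3, Δ3=3, Δ4=1/2
row 1: diag=4, rhs=-30; c'=1/4, d'=-15/2
row 2: denom=8−1·1/4=31/4; d'=(-12−1·-15/2)/(31/4)=-18/31
row 3: denom=12−3·12/31=336/31; d'=(36−3·-18/31)/(336/31)=195/56
row 4: denom=10−3·31/112=1027/112; d'=(-15−3·195/56)/(1027/112)=-2850/1027
back: M4=-2850/1027
back: M3=195/56−31/112·-2850/1027=4365/1027
back: M2=-18/31−12/31·4365/1027=-2286/1027
back: M1=-15/2−1/4·-2286/1027=-7131/1027
M: M0=0, M1=-7131/1027, M2=-2286/1027, M3=4365/1027, M4=-2850/1027, M5=0
seg 0: a=1, c=M0/2=0, d=(M1−M0)/(6·1)=-2377/2054, b=Δ0−h0·(2M0+M1)/6=10593/2054
seg 1: a=5, c=M1/2=-7131/2054, d=(M2−M1)/(6·1)=1615/2054, b=Δ1−h1·(2M1+M2)/6=1731/1027
seg 2: a=4, c=M2/2=-1143/1027, d=(M3−M2)/(6·3)=739/2054, b=Δ2−h2·(2M2+M3)/6=-5955/2054
seg 3: a=-5, c=M3/2=4365/2054, d=(M4−M3)/(6·3)=-185/474, b=Δ3−h3·(2M3+M4)/6=141/1027
seg 4: a=4, c=M4/2=-1425/1027, d=(M5−M4)/(6·2)=475/2054, b=Δ4−h4·(2M4+M5)/6=4827/2054
t_q=5/4 → seg 1, τ=1/4; S=5+1731/1027·τ+-7131/2054·τ²+1615/2054·τ³=52751/10112

  seg 0: a=1 b=10593/2054 c=0 d=-2377/2054
  seg 1: a=5 b=1731/1027 c=-7131/2054 d=1615/2054
  seg 2: a=4 b=-5955/2054 c=-1143/1027 d=739/2054
  seg 3: a=-5 b=141/1027 c=4365/2054 d=-185/474
  seg 4: a=4 b=4827/2054 c=-1425/1027 d=475/2054
S(5/4) = 52751/10112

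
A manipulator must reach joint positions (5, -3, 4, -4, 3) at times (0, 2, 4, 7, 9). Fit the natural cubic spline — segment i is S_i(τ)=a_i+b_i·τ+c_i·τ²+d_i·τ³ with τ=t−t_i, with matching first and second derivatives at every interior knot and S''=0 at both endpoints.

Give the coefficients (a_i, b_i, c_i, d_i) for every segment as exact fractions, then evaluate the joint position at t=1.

  seg 0: a=5 b=-13313/2064 c=0 d=5057/8256
  seg 1: a=-3 b=929/1032 c=5057/1376 d=-9805/8256
  seg 2: a=4 b=2785/2064 c=-1187/344 d=1453/2064
  seg 3: a=-4 b=-179/516 c=1985/688 d=-1985/4128
S(1) = -2305/2752

Δ: Δ0=-4, Δ1=7/2, Δ2=-8/3, Δ3=7/2
row 1: diag=8, rhs=45; c'=1/4, d'=45/8
row 2: denom=10−2·1/4=19/2; d'=(-37−2·45/8)/(19/2)=-193/38
row 3: denom=10−3·6/19=172/19; d'=(37−3·-193/38)/(172/19)=1985/344
back: M3=1985/344
back: M2=-193/38−6/19·1985/344=-1187/172
back: M1=45/8−1/4·-1187/172=5057/688
M: M0=0, M1=5057/688, M2=-1187/172, M3=1985/344, M4=0
seg 0: a=5, c=M0/2=0, d=(M1−M0)/(6·2)=5057/8256, b=Δ0−h0·(2M0+M1)/6=-13313/2064
seg 1: a=-3, c=M1/2=5057/1376, d=(M2−M1)/(6·2)=-9805/8256, b=Δ1−h1·(2M1+M2)/6=929/1032
seg 2: a=4, c=M2/2=-1187/344, d=(M3−M2)/(6·3)=1453/2064, b=Δ2−h2·(2M2+M3)/6=2785/2064
seg 3: a=-4, c=M3/2=1985/688, d=(M4−M3)/(6·2)=-1985/4128, b=Δ3−h3·(2M3+M4)/6=-179/516
t_q=1 → seg 0, τ=1; S=5+-13313/2064·τ+0·τ²+5057/8256·τ³=-2305/2752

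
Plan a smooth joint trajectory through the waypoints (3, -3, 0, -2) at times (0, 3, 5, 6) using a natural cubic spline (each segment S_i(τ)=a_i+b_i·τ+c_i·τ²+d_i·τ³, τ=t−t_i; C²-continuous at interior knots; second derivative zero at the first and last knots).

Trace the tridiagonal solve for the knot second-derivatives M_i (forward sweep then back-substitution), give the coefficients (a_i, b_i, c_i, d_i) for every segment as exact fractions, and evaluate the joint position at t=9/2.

  seg 0: a=3 b=-7/2 c=0 d=1/6
  seg 1: a=-3 b=1 c=3/2 d=-5/8
  seg 2: a=0 b=-1/2 c=-9/4 d=3/4
S(9/2) = -15/64

Δ: Δ0=-2, Δ1=3/2, Δ2=-2
row 1: diag=10, rhs=21; c'=1/5, d'=21/10
row 2: denom=6−2·1/5=28/5; d'=(-21−2·21/10)/(28/5)=-9/2
back: M2=-9/2
back: M1=21/10−1/5·-9/2=3
M: M0=0, M1=3, M2=-9/2, M3=0
seg 0: a=3, c=M0/2=0, d=(M1−M0)/(6·3)=1/6, b=Δ0−h0·(2M0+M1)/6=-7/2
seg 1: a=-3, c=M1/2=3/2, d=(M2−M1)/(6·2)=-5/8, b=Δ1−h1·(2M1+M2)/6=1
seg 2: a=0, c=M2/2=-9/4, d=(M3−M2)/(6·1)=3/4, b=Δ2−h2·(2M2+M3)/6=-1/2
t_q=9/2 → seg 1, τ=3/2; S=-3+1·τ+3/2·τ²+-5/8·τ³=-15/64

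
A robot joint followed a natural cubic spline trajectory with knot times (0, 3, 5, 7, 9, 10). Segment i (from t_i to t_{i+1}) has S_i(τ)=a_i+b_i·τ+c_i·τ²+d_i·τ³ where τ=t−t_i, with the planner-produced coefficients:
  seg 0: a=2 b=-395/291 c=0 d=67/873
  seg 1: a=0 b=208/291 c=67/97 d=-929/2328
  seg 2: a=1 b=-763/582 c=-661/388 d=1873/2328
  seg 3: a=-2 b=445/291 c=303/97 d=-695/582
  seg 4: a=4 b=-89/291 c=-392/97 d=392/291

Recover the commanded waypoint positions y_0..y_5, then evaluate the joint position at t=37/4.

y_0=2 y_1=0 y_2=1 y_3=-2 y_4=4 y_5=1
S(37/4) = 2865/776

y_0 = S_0(0) = a_0 = 2
y_1 = S_1(0) = a_1 = 0
y_2 = S_2(0) = a_2 = 1
y_3 = S_3(0) = a_3 = -2
y_4 = S_4(0) = a_4 = 4
y_5 = S_4(1) = 1
t_q=37/4 is in segment 4 (τ=1/4); S_4(τ)=2865/776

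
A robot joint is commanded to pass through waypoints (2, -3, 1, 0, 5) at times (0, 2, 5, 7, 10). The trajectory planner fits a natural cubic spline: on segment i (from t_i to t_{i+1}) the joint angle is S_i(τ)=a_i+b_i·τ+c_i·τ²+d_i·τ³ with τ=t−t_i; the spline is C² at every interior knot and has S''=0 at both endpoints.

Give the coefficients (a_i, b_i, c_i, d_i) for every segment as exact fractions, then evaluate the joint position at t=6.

  seg 0: a=2 b=-3047/870 c=0 d=109/435
  seg 1: a=-3 b=-431/870 c=218/145 d=-2333/7830
  seg 2: a=1 b=209/435 c=-205/174 d=399/1160
  seg 3: a=0 b=-91/870 c=1541/1740 d=-1541/15660
S(6) = 2249/3480

Δ: Δ0=-5/2, Δ1=4/3, Δ2=-1/2, Δ3=5/3
row 1: diag=10, rhs=23; c'=3/10, d'=23/10
row 2: denom=10−3·3/10=91/10; d'=(-11−3·23/10)/(91/10)=-179/91
row 3: denom=10−2·20/91=870/91; d'=(13−2·-179/91)/(870/91)=1541/870
back: M3=1541/870
back: M2=-179/91−20/91·1541/870=-205/87
back: M1=23/10−3/10·-205/87=436/145
M: M0=0, M1=436/145, M2=-205/87, M3=1541/870, M4=0
seg 0: a=2, c=M0/2=0, d=(M1−M0)/(6·2)=109/435, b=Δ0−h0·(2M0+M1)/6=-3047/870
seg 1: a=-3, c=M1/2=218/145, d=(M2−M1)/(6·3)=-2333/7830, b=Δ1−h1·(2M1+M2)/6=-431/870
seg 2: a=1, c=M2/2=-205/174, d=(M3−M2)/(6·2)=399/1160, b=Δ2−h2·(2M2+M3)/6=209/435
seg 3: a=0, c=M3/2=1541/1740, d=(M4−M3)/(6·3)=-1541/15660, b=Δ3−h3·(2M3+M4)/6=-91/870
t_q=6 → seg 2, τ=1; S=1+209/435·τ+-205/174·τ²+399/1160·τ³=2249/3480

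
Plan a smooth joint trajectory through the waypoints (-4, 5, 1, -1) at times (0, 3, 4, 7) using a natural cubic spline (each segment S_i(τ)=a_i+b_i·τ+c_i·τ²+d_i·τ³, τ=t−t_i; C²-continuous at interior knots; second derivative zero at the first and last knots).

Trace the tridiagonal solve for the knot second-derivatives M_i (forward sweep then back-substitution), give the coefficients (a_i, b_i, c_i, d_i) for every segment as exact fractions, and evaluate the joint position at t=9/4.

Δ: Δ0=3, Δ1=-4, Δ2=-2/3
row 1: diag=8, rhs=-42; c'=1/8, d'=-21/4
row 2: denom=8−1·1/8=63/8; d'=(20−1·-21/4)/(63/8)=202/63
back: M2=202/63
back: M1=-21/4−1/8·202/63=-356/63
M: M0=0, M1=-356/63, M2=202/63, M3=0
seg 0: a=-4, c=M0/2=0, d=(M1−M0)/(6·3)=-178/567, b=Δ0−h0·(2M0+M1)/6=367/63
seg 1: a=5, c=M1/2=-178/63, d=(M2−M1)/(6·1)=31/21, b=Δ1−h1·(2M1+M2)/6=-167/63
seg 2: a=1, c=M2/2=101/63, d=(M3−M2)/(6·3)=-101/567, b=Δ2−h2·(2M2+M3)/6=-244/63
t_q=9/4 → seg 0, τ=9/4; S=-4+367/63·τ+0·τ²+-178/567·τ³=177/32

  seg 0: a=-4 b=367/63 c=0 d=-178/567
  seg 1: a=5 b=-167/63 c=-178/63 d=31/21
  seg 2: a=1 b=-244/63 c=101/63 d=-101/567
S(9/4) = 177/32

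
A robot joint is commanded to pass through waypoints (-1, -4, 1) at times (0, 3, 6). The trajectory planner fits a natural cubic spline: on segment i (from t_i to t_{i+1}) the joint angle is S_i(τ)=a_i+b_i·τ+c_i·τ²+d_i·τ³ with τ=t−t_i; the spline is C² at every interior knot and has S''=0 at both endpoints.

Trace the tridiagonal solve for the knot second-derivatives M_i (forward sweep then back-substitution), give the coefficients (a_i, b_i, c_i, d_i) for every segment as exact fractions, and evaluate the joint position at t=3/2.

Δ: Δ0=-1, Δ1=5/3
row 1: diag=12, rhs=16; c'=1/4, d'=4/3
back: M1=4/3
M: M0=0, M1=4/3, M2=0
seg 0: a=-1, c=M0/2=0, d=(M1−M0)/(6·3)=2/27, b=Δ0−h0·(2M0+M1)/6=-5/3
seg 1: a=-4, c=M1/2=2/3, d=(M2−M1)/(6·3)=-2/27, b=Δ1−h1·(2M1+M2)/6=1/3
t_q=3/2 → seg 0, τ=3/2; S=-1+-5/3·τ+0·τ²+2/27·τ³=-13/4

  seg 0: a=-1 b=-5/3 c=0 d=2/27
  seg 1: a=-4 b=1/3 c=2/3 d=-2/27
S(3/2) = -13/4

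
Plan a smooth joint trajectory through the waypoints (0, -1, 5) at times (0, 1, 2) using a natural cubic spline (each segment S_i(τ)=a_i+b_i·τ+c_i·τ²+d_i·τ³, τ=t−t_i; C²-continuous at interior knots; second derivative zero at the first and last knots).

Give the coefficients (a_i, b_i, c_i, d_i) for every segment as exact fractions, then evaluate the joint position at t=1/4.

Δ: Δ0=-1, Δ1=6
row 1: diag=4, rhs=42; c'=1/4, d'=21/2
back: M1=21/2
M: M0=0, M1=21/2, M2=0
seg 0: a=0, c=M0/2=0, d=(M1−M0)/(6·1)=7/4, b=Δ0−h0·(2M0+M1)/6=-11/4
seg 1: a=-1, c=M1/2=21/4, d=(M2−M1)/(6·1)=-7/4, b=Δ1−h1·(2M1+M2)/6=5/2
t_q=1/4 → seg 0, τ=1/4; S=0+-11/4·τ+0·τ²+7/4·τ³=-169/256

  seg 0: a=0 b=-11/4 c=0 d=7/4
  seg 1: a=-1 b=5/2 c=21/4 d=-7/4
S(1/4) = -169/256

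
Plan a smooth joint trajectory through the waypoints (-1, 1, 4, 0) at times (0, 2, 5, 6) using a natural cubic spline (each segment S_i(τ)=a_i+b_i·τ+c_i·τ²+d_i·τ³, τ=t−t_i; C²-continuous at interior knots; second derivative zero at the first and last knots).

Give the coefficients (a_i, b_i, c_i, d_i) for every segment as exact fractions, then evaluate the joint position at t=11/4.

Δ: Δ0=1, Δ1=1, Δ2=-4
row 1: diag=10, rhs=0; c'=3/10, d'=0
row 2: denom=8−3·3/10=71/10; d'=(-30−3·0)/(71/10)=-300/71
back: M2=-300/71
back: M1=0−3/10·-300/71=90/71
M: M0=0, M1=90/71, M2=-300/71, M3=0
seg 0: a=-1, c=M0/2=0, d=(M1−M0)/(6·2)=15/142, b=Δ0−h0·(2M0+M1)/6=41/71
seg 1: a=1, c=M1/2=45/71, d=(M2−M1)/(6·3)=-65/213, b=Δ1−h1·(2M1+M2)/6=131/71
seg 2: a=4, c=M2/2=-150/71, d=(M3−M2)/(6·1)=50/71, b=Δ2−h2·(2M2+M3)/6=-184/71
t_q=11/4 → seg 1, τ=3/4; S=1+131/71·τ+45/71·τ²+-65/213·τ³=11867/4544

  seg 0: a=-1 b=41/71 c=0 d=15/142
  seg 1: a=1 b=131/71 c=45/71 d=-65/213
  seg 2: a=4 b=-184/71 c=-150/71 d=50/71
S(11/4) = 11867/4544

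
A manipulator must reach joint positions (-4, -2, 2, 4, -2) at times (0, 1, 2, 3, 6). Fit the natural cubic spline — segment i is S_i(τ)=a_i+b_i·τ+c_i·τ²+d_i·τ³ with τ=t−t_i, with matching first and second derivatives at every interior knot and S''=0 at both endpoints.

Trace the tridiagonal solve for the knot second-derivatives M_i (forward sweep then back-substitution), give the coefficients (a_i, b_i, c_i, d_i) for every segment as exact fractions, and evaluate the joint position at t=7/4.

  seg 0: a=-4 b=79/58 c=0 d=37/58
  seg 1: a=-2 b=95/29 c=111/58 d=-69/58
  seg 2: a=2 b=205/58 c=-48/29 d=7/58
  seg 3: a=4 b=17/29 c=-75/58 d=25/174
S(7/4) = 3829/3712

Δ: Δ0=2, Δ1=4, Δ2=2, Δ3=-2
row 1: diag=4, rhs=12; c'=1/4, d'=3
row 2: denom=4−1·1/4=15/4; d'=(-12−1·3)/(15/4)=-4
row 3: denom=8−1·4/15=116/15; d'=(-24−1·-4)/(116/15)=-75/29
back: M3=-75/29
back: M2=-4−4/15·-75/29=-96/29
back: M1=3−1/4·-96/29=111/29
M: M0=0, M1=111/29, M2=-96/29, M3=-75/29, M4=0
seg 0: a=-4, c=M0/2=0, d=(M1−M0)/(6·1)=37/58, b=Δ0−h0·(2M0+M1)/6=79/58
seg 1: a=-2, c=M1/2=111/58, d=(M2−M1)/(6·1)=-69/58, b=Δ1−h1·(2M1+M2)/6=95/29
seg 2: a=2, c=M2/2=-48/29, d=(M3−M2)/(6·1)=7/58, b=Δ2−h2·(2M2+M3)/6=205/58
seg 3: a=4, c=M3/2=-75/58, d=(M4−M3)/(6·3)=25/174, b=Δ3−h3·(2M3+M4)/6=17/29
t_q=7/4 → seg 1, τ=3/4; S=-2+95/29·τ+111/58·τ²+-69/58·τ³=3829/3712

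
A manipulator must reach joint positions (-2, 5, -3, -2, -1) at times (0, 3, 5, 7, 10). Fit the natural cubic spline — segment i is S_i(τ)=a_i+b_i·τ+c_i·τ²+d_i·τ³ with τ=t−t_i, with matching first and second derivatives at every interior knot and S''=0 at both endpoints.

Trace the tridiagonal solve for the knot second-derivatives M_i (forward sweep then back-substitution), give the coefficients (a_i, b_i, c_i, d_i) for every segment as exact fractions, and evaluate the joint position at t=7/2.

Δ: Δ0=7/3, Δ1=-4, Δ2=1/2, Δ3=1/3
row 1: diag=10, rhs=-38; c'=1/5, d'=-19/5
row 2: denom=8−2·1/5=38/5; d'=(27−2·-19/5)/(38/5)=173/38
row 3: denom=10−2·5/19=180/19; d'=(-1−2·173/38)/(180/19)=-16/15
back: M3=-16/15
back: M2=173/38−5/19·-16/15=29/6
back: M1=-19/5−1/5·29/6=-143/30
M: M0=0, M1=-143/30, M2=29/6, M3=-16/15, M4=0
seg 0: a=-2, c=M0/2=0, d=(M1−M0)/(6·3)=-143/540, b=Δ0−h0·(2M0+M1)/6=283/60
seg 1: a=5, c=M1/2=-143/60, d=(M2−M1)/(6·2)=4/5, b=Δ1−h1·(2M1+M2)/6=-73/30
seg 2: a=-3, c=M2/2=29/12, d=(M3−M2)/(6·2)=-59/120, b=Δ2−h2·(2M2+M3)/6=-71/30
seg 3: a=-2, c=M3/2=-8/15, d=(M4−M3)/(6·3)=8/135, b=Δ3−h3·(2M3+M4)/6=7/5
t_q=7/2 → seg 1, τ=1/2; S=5+-73/30·τ+-143/60·τ²+4/5·τ³=263/80

  seg 0: a=-2 b=283/60 c=0 d=-143/540
  seg 1: a=5 b=-73/30 c=-143/60 d=4/5
  seg 2: a=-3 b=-71/30 c=29/12 d=-59/120
  seg 3: a=-2 b=7/5 c=-8/15 d=8/135
S(7/2) = 263/80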